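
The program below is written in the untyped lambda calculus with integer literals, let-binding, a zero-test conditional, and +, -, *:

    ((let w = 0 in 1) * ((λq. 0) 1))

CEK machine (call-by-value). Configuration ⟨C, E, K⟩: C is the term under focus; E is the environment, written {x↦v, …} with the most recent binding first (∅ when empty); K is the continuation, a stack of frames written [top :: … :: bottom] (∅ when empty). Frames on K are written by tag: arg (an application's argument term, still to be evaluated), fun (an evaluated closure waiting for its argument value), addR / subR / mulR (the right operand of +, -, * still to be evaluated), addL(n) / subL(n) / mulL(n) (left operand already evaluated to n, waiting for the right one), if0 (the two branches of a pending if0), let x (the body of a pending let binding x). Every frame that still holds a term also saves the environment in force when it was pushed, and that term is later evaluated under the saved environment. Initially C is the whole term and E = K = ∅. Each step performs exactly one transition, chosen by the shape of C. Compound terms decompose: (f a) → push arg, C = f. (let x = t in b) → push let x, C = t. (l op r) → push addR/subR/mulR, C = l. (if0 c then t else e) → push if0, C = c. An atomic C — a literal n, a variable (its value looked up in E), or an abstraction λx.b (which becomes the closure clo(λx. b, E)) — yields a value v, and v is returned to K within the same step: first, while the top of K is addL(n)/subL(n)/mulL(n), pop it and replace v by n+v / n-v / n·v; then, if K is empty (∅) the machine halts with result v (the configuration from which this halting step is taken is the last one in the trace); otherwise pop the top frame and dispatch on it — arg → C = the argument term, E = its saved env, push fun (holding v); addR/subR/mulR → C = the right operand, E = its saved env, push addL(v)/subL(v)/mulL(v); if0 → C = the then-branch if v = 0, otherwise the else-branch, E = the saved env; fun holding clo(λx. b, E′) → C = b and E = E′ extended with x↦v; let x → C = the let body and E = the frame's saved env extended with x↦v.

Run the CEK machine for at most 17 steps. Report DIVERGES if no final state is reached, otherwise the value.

[0] [C=((let w = 0 in 1) * ((λq. 0) 1)) | E=∅ | K=∅]
[1] [C=(let w = 0 in 1) | E=∅ | K=[mulR]]
[2] [C=0 | E=∅ | K=[let w :: mulR]]
[3] [C=1 | E={w↦0} | K=[mulR]]
[4] [C=((λq. 0) 1) | E=∅ | K=[mulL(1)]]
[5] [C=(λq. 0) | E=∅ | K=[arg :: mulL(1)]]
[6] [C=1 | E=∅ | K=[fun :: mulL(1)]]
[7] [C=0 | E={q↦1} | K=[mulL(1)]]
→ final value 0

Answer: 0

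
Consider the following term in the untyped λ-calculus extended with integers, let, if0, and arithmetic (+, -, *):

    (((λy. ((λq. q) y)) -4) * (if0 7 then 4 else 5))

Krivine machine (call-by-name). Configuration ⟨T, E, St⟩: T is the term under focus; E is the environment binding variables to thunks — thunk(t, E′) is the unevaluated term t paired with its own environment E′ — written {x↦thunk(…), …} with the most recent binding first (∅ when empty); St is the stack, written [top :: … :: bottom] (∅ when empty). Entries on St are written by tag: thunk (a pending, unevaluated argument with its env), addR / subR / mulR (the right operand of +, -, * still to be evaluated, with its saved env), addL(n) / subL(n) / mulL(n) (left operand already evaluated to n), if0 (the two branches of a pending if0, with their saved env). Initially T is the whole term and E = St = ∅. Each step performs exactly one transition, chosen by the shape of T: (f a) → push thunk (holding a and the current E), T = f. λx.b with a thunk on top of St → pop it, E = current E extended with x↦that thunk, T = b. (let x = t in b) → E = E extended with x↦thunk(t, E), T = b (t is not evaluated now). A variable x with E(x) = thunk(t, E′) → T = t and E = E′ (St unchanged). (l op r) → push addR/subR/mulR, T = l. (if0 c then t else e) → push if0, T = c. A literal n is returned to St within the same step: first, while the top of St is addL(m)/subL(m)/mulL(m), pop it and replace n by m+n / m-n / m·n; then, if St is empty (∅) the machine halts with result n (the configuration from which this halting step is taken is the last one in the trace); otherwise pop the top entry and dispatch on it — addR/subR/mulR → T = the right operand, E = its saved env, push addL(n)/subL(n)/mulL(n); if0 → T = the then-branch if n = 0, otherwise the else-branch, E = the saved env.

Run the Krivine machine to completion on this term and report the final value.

t=0: <T=(((λy. ((λq. q) y)) -4) * (if0 7 then 4 else 5)), E=∅, St=∅>
t=1: <T=((λy. ((λq. q) y)) -4), E=∅, St=[mulR]>
t=2: <T=(λy. ((λq. q) y)), E=∅, St=[thunk :: mulR]>
t=3: <T=((λq. q) y), E={y↦thunk(-4, ∅)}, St=[mulR]>
t=4: <T=(λq. q), E={y↦thunk(-4, ∅)}, St=[thunk :: mulR]>
t=5: <T=q, E={q↦thunk(y, {y↦thunk(-4, ∅)}), y↦thunk(-4, ∅)}, St=[mulR]>
t=6: <T=y, E={y↦thunk(-4, ∅)}, St=[mulR]>
t=7: <T=-4, E=∅, St=[mulR]>
t=8: <T=(if0 7 then 4 else 5), E=∅, St=[mulL(-4)]>
t=9: <T=7, E=∅, St=[if0 :: mulL(-4)]>
t=10: <T=5, E=∅, St=[mulL(-4)]>
→ final value -20

Answer: -20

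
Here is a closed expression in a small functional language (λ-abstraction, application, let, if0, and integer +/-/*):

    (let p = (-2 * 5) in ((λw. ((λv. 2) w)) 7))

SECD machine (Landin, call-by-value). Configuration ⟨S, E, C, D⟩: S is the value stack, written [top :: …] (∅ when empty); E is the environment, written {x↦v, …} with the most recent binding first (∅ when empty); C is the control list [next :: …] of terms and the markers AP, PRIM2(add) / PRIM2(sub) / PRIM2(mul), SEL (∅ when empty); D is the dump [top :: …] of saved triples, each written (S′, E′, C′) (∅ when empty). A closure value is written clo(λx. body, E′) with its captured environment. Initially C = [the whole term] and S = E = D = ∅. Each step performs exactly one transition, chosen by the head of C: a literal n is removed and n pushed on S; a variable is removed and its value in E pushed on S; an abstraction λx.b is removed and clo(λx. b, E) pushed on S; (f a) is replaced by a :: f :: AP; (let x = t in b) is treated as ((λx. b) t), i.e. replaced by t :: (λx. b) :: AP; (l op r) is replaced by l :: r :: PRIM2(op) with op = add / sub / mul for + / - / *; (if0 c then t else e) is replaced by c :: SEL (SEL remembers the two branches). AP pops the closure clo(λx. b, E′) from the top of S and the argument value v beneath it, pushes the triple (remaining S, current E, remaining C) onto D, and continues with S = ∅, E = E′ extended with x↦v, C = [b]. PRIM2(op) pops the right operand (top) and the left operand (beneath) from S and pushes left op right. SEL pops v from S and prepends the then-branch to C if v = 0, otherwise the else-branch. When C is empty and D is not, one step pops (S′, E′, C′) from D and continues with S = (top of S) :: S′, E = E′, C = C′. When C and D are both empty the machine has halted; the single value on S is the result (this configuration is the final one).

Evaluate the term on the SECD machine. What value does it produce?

0. ⟨S=∅; E=∅; C=[(let p = (-2 * 5) in ((λw. ((λv. 2) w)) 7))]; D=∅⟩
1. ⟨S=∅; E=∅; C=[(-2 * 5) :: (λp. ((λw. ((λv. 2) w)) 7)) :: AP]; D=∅⟩
2. ⟨S=∅; E=∅; C=[-2 :: 5 :: PRIM2(mul) :: (λp. ((λw. ((λv. 2) w)) 7)) :: AP]; D=∅⟩
3. ⟨S=[-2]; E=∅; C=[5 :: PRIM2(mul) :: (λp. ((λw. ((λv. 2) w)) 7)) :: AP]; D=∅⟩
4. ⟨S=[5 :: -2]; E=∅; C=[PRIM2(mul) :: (λp. ((λw. ((λv. 2) w)) 7)) :: AP]; D=∅⟩
5. ⟨S=[-10]; E=∅; C=[(λp. ((λw. ((λv. 2) w)) 7)) :: AP]; D=∅⟩
6. ⟨S=[clo(λp. ((λw. ((λv. 2) w)) 7), ∅) :: -10]; E=∅; C=[AP]; D=∅⟩
7. ⟨S=∅; E={p↦-10}; C=[((λw. ((λv. 2) w)) 7)]; D=[(∅, ∅, ∅)]⟩
8. ⟨S=∅; E={p↦-10}; C=[7 :: (λw. ((λv. 2) w)) :: AP]; D=[(∅, ∅, ∅)]⟩
9. ⟨S=[7]; E={p↦-10}; C=[(λw. ((λv. 2) w)) :: AP]; D=[(∅, ∅, ∅)]⟩
10. ⟨S=[clo(λw. ((λv. 2) w), {p↦-10}) :: 7]; E={p↦-10}; C=[AP]; D=[(∅, ∅, ∅)]⟩
11. ⟨S=∅; E={w↦7, p↦-10}; C=[((λv. 2) w)]; D=[(∅, {p↦-10}, ∅) :: (∅, ∅, ∅)]⟩
12. ⟨S=∅; E={w↦7, p↦-10}; C=[w :: (λv. 2) :: AP]; D=[(∅, {p↦-10}, ∅) :: (∅, ∅, ∅)]⟩
13. ⟨S=[7]; E={w↦7, p↦-10}; C=[(λv. 2) :: AP]; D=[(∅, {p↦-10}, ∅) :: (∅, ∅, ∅)]⟩
14. ⟨S=[clo(λv. 2, {w↦7, p↦-10}) :: 7]; E={w↦7, p↦-10}; C=[AP]; D=[(∅, {p↦-10}, ∅) :: (∅, ∅, ∅)]⟩
15. ⟨S=∅; E={v↦7, w↦7, p↦-10}; C=[2]; D=[(∅, {w↦7, p↦-10}, ∅) :: (∅, {p↦-10}, ∅) :: (∅, ∅, ∅)]⟩
16. ⟨S=[2]; E={v↦7, w↦7, p↦-10}; C=∅; D=[(∅, {w↦7, p↦-10}, ∅) :: (∅, {p↦-10}, ∅) :: (∅, ∅, ∅)]⟩
17. ⟨S=[2]; E={w↦7, p↦-10}; C=∅; D=[(∅, {p↦-10}, ∅) :: (∅, ∅, ∅)]⟩
18. ⟨S=[2]; E={p↦-10}; C=∅; D=[(∅, ∅, ∅)]⟩
19. ⟨S=[2]; E=∅; C=∅; D=∅⟩
→ final value 2

Answer: 2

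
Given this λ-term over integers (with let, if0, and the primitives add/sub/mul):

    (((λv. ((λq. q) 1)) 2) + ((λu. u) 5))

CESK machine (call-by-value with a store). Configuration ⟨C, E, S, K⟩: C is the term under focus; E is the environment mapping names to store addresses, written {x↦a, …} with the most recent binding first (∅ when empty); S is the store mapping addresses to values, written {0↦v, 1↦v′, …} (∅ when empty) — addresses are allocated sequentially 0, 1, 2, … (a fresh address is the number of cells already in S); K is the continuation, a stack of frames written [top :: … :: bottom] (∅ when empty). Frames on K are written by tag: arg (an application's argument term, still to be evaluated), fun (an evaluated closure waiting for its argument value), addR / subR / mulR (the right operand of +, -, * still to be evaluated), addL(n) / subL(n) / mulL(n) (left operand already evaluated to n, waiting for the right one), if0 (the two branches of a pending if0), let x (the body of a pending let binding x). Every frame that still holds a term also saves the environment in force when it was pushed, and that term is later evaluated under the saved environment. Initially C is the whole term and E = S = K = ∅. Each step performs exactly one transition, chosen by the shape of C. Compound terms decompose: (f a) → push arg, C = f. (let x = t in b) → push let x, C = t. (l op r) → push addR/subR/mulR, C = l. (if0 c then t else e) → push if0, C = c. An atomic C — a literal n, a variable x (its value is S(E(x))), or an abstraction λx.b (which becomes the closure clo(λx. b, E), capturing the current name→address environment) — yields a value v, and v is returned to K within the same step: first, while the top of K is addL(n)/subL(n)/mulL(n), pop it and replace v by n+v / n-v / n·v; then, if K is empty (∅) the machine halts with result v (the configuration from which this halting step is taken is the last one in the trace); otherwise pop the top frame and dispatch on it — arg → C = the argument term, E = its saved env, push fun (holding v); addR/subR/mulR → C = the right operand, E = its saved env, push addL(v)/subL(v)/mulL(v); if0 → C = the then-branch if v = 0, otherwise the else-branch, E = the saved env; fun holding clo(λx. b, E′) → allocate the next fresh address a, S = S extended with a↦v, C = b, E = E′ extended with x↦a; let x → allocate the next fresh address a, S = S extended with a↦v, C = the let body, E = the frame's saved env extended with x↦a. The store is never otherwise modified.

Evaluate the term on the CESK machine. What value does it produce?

Answer: 6

Machine steps:
step 0: [C=(((λv. ((λq. q) 1)) 2) + ((λu. u) 5)) | E=∅ | S=∅ | K=∅]
step 1: [C=((λv. ((λq. q) 1)) 2) | E=∅ | S=∅ | K=[addR]]
step 2: [C=(λv. ((λq. q) 1)) | E=∅ | S=∅ | K=[arg :: addR]]
step 3: [C=2 | E=∅ | S=∅ | K=[fun :: addR]]
step 4: [C=((λq. q) 1) | E={v↦0} | S={0↦2} | K=[addR]]
step 5: [C=(λq. q) | E={v↦0} | S={0↦2} | K=[arg :: addR]]
step 6: [C=1 | E={v↦0} | S={0↦2} | K=[fun :: addR]]
step 7: [C=q | E={q↦1, v↦0} | S={0↦2, 1↦1} | K=[addR]]
step 8: [C=((λu. u) 5) | E=∅ | S={0↦2, 1↦1} | K=[addL(1)]]
step 9: [C=(λu. u) | E=∅ | S={0↦2, 1↦1} | K=[arg :: addL(1)]]
step 10: [C=5 | E=∅ | S={0↦2, 1↦1} | K=[fun :: addL(1)]]
step 11: [C=u | E={u↦2} | S={0↦2, 1↦1, 2↦5} | K=[addL(1)]]
→ final value 6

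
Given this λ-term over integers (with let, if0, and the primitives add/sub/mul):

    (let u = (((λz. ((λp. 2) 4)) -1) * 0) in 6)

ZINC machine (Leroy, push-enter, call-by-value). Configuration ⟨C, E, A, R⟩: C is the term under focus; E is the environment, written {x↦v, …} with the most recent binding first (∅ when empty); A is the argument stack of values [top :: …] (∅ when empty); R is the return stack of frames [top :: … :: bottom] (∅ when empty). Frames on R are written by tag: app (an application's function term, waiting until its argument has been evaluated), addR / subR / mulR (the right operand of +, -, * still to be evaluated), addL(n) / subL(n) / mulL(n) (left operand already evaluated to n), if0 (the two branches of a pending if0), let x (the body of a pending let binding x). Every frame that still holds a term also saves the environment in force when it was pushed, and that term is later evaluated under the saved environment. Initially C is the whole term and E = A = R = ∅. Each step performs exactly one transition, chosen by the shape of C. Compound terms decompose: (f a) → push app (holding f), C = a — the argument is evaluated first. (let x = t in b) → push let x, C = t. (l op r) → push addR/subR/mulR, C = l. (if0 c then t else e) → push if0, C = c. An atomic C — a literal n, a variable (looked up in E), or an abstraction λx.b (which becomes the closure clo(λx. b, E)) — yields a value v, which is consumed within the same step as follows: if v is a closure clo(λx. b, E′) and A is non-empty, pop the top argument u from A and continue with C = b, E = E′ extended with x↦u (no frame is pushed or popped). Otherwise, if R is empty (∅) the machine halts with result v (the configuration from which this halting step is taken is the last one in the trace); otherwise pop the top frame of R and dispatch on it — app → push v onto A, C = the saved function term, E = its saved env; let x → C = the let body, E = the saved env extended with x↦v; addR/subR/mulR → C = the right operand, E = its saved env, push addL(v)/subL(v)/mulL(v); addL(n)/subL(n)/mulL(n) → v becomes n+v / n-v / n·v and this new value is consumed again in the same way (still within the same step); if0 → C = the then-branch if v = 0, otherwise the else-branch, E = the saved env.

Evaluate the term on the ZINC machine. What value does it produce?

Answer: 6

Machine steps:
t=0: <C=(let u = (((λz. ((λp. 2) 4)) -1) * 0) in 6), E=∅, A=∅, R=∅>
t=1: <C=(((λz. ((λp. 2) 4)) -1) * 0), E=∅, A=∅, R=[let u]>
t=2: <C=((λz. ((λp. 2) 4)) -1), E=∅, A=∅, R=[mulR :: let u]>
t=3: <C=-1, E=∅, A=∅, R=[app :: mulR :: let u]>
t=4: <C=(λz. ((λp. 2) 4)), E=∅, A=[-1], R=[mulR :: let u]>
t=5: <C=((λp. 2) 4), E={z↦-1}, A=∅, R=[mulR :: let u]>
t=6: <C=4, E={z↦-1}, A=∅, R=[app :: mulR :: let u]>
t=7: <C=(λp. 2), E={z↦-1}, A=[4], R=[mulR :: let u]>
t=8: <C=2, E={p↦4, z↦-1}, A=∅, R=[mulR :: let u]>
t=9: <C=0, E=∅, A=∅, R=[mulL(2) :: let u]>
t=10: <C=6, E={u↦0}, A=∅, R=∅>
→ final value 6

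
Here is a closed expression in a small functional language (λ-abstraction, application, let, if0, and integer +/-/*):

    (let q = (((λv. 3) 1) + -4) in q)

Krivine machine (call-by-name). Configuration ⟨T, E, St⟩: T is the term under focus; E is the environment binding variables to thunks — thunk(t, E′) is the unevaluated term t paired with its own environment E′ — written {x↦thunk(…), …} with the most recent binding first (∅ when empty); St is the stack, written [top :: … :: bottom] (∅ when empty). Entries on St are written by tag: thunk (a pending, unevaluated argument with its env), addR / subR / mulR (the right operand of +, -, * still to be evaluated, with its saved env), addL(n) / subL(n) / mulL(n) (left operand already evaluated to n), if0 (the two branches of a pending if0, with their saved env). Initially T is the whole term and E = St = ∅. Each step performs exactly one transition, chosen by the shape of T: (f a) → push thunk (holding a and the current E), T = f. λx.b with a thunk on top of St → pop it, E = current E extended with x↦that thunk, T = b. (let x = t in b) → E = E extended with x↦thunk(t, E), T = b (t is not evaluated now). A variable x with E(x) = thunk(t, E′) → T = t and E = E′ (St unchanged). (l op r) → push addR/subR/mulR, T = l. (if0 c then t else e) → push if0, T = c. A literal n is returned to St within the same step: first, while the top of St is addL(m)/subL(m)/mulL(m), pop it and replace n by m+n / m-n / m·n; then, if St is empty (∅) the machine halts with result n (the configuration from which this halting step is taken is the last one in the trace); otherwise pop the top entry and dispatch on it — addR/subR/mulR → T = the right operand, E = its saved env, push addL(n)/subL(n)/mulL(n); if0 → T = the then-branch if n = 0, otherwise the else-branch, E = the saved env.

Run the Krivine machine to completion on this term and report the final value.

Answer: -1

Machine steps:
0. ⟨T=(let q = (((λv. 3) 1) + -4) in q); E=∅; St=∅⟩
1. ⟨T=q; E={q↦thunk((((λv. 3) 1) + -4), ∅)}; St=∅⟩
2. ⟨T=(((λv. 3) 1) + -4); E=∅; St=∅⟩
3. ⟨T=((λv. 3) 1); E=∅; St=[addR]⟩
4. ⟨T=(λv. 3); E=∅; St=[thunk :: addR]⟩
5. ⟨T=3; E={v↦thunk(1, ∅)}; St=[addR]⟩
6. ⟨T=-4; E=∅; St=[addL(3)]⟩
→ final value -1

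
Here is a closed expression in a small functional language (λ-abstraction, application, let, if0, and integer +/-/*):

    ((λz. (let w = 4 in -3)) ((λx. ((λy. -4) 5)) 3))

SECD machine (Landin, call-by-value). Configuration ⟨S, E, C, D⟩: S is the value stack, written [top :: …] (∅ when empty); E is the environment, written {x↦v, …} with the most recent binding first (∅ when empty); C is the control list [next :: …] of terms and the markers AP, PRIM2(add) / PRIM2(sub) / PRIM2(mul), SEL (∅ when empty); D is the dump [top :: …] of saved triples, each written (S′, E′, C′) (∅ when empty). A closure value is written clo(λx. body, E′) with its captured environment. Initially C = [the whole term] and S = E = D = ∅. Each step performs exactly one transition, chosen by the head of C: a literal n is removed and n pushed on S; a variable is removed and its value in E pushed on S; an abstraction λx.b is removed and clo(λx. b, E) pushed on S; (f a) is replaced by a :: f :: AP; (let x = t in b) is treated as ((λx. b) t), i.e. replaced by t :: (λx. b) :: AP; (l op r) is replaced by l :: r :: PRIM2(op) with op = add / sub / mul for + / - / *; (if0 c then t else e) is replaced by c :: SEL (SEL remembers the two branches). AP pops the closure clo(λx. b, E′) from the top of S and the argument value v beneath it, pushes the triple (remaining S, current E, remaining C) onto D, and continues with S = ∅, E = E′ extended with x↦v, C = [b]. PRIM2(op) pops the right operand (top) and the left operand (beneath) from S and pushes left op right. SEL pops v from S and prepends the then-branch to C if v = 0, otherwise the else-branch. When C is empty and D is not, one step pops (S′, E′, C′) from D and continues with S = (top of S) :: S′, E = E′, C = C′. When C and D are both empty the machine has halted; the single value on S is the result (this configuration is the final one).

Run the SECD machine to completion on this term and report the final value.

step 0: <S=∅, E=∅, C=[((λz. (let w = 4 in -3)) ((λx. ((λy. -4) 5)) 3))], D=∅>
step 1: <S=∅, E=∅, C=[((λx. ((λy. -4) 5)) 3) :: (λz. (let w = 4 in -3)) :: AP], D=∅>
step 2: <S=∅, E=∅, C=[3 :: (λx. ((λy. -4) 5)) :: AP :: (λz. (let w = 4 in -3)) :: AP], D=∅>
step 3: <S=[3], E=∅, C=[(λx. ((λy. -4) 5)) :: AP :: (λz. (let w = 4 in -3)) :: AP], D=∅>
step 4: <S=[clo(λx. ((λy. -4) 5), ∅) :: 3], E=∅, C=[AP :: (λz. (let w = 4 in -3)) :: AP], D=∅>
step 5: <S=∅, E={x↦3}, C=[((λy. -4) 5)], D=[(∅, ∅, [(λz. (let w = 4 in -3)) :: AP])]>
step 6: <S=∅, E={x↦3}, C=[5 :: (λy. -4) :: AP], D=[(∅, ∅, [(λz. (let w = 4 in -3)) :: AP])]>
step 7: <S=[5], E={x↦3}, C=[(λy. -4) :: AP], D=[(∅, ∅, [(λz. (let w = 4 in -3)) :: AP])]>
step 8: <S=[clo(λy. -4, {x↦3}) :: 5], E={x↦3}, C=[AP], D=[(∅, ∅, [(λz. (let w = 4 in -3)) :: AP])]>
step 9: <S=∅, E={y↦5, x↦3}, C=[-4], D=[(∅, {x↦3}, ∅) :: (∅, ∅, [(λz. (let w = 4 in -3)) :: AP])]>
step 10: <S=[-4], E={y↦5, x↦3}, C=∅, D=[(∅, {x↦3}, ∅) :: (∅, ∅, [(λz. (let w = 4 in -3)) :: AP])]>
step 11: <S=[-4], E={x↦3}, C=∅, D=[(∅, ∅, [(λz. (let w = 4 in -3)) :: AP])]>
step 12: <S=[-4], E=∅, C=[(λz. (let w = 4 in -3)) :: AP], D=∅>
step 13: <S=[clo(λz. (let w = 4 in -3), ∅) :: -4], E=∅, C=[AP], D=∅>
step 14: <S=∅, E={z↦-4}, C=[(let w = 4 in -3)], D=[(∅, ∅, ∅)]>
step 15: <S=∅, E={z↦-4}, C=[4 :: (λw. -3) :: AP], D=[(∅, ∅, ∅)]>
step 16: <S=[4], E={z↦-4}, C=[(λw. -3) :: AP], D=[(∅, ∅, ∅)]>
step 17: <S=[clo(λw. -3, {z↦-4}) :: 4], E={z↦-4}, C=[AP], D=[(∅, ∅, ∅)]>
step 18: <S=∅, E={w↦4, z↦-4}, C=[-3], D=[(∅, {z↦-4}, ∅) :: (∅, ∅, ∅)]>
step 19: <S=[-3], E={w↦4, z↦-4}, C=∅, D=[(∅, {z↦-4}, ∅) :: (∅, ∅, ∅)]>
step 20: <S=[-3], E={z↦-4}, C=∅, D=[(∅, ∅, ∅)]>
step 21: <S=[-3], E=∅, C=∅, D=∅>
→ final value -3

Answer: -3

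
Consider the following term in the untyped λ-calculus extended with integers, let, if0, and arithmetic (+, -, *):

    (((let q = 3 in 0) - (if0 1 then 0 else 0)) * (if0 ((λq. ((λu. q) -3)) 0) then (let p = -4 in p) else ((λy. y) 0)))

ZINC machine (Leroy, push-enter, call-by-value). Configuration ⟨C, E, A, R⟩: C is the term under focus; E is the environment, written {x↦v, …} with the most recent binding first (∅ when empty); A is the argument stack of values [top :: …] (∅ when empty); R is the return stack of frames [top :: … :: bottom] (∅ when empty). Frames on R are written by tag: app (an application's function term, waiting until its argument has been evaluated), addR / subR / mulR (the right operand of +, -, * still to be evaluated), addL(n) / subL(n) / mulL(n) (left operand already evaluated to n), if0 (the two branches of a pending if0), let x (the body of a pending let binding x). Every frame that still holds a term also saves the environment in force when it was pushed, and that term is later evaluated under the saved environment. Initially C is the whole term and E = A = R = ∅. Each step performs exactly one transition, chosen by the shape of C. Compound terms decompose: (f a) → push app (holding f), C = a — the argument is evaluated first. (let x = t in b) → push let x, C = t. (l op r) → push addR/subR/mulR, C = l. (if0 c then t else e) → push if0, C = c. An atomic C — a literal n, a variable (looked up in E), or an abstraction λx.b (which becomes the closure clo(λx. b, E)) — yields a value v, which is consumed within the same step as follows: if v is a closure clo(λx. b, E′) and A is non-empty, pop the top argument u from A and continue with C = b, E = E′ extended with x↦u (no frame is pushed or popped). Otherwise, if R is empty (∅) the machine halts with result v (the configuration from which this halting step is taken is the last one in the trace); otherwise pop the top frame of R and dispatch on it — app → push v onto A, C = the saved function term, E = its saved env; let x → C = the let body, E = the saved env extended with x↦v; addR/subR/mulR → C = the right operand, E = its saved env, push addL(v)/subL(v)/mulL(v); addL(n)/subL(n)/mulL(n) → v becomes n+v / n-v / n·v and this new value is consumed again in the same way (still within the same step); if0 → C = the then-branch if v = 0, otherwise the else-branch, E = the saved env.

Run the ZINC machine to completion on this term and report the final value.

0. <C=(((let q = 3 in 0) - (if0 1 then 0 else 0)) * (if0 ((λq. ((λu. q) -3)) 0) then (let p = -4 in p) else ((λy. y) 0))), E=∅, A=∅, R=∅>
1. <C=((let q = 3 in 0) - (if0 1 then 0 else 0)), E=∅, A=∅, R=[mulR]>
2. <C=(let q = 3 in 0), E=∅, A=∅, R=[subR :: mulR]>
3. <C=3, E=∅, A=∅, R=[let q :: subR :: mulR]>
4. <C=0, E={q↦3}, A=∅, R=[subR :: mulR]>
5. <C=(if0 1 then 0 else 0), E=∅, A=∅, R=[subL(0) :: mulR]>
6. <C=1, E=∅, A=∅, R=[if0 :: subL(0) :: mulR]>
7. <C=0, E=∅, A=∅, R=[subL(0) :: mulR]>
8. <C=(if0 ((λq. ((λu. q) -3)) 0) then (let p = -4 in p) else ((λy. y) 0)), E=∅, A=∅, R=[mulL(0)]>
9. <C=((λq. ((λu. q) -3)) 0), E=∅, A=∅, R=[if0 :: mulL(0)]>
10. <C=0, E=∅, A=∅, R=[app :: if0 :: mulL(0)]>
11. <C=(λq. ((λu. q) -3)), E=∅, A=[0], R=[if0 :: mulL(0)]>
12. <C=((λu. q) -3), E={q↦0}, A=∅, R=[if0 :: mulL(0)]>
13. <C=-3, E={q↦0}, A=∅, R=[app :: if0 :: mulL(0)]>
14. <C=(λu. q), E={q↦0}, A=[-3], R=[if0 :: mulL(0)]>
15. <C=q, E={u↦-3, q↦0}, A=∅, R=[if0 :: mulL(0)]>
16. <C=(let p = -4 in p), E=∅, A=∅, R=[mulL(0)]>
17. <C=-4, E=∅, A=∅, R=[let p :: mulL(0)]>
18. <C=p, E={p↦-4}, A=∅, R=[mulL(0)]>
→ final value 0

Answer: 0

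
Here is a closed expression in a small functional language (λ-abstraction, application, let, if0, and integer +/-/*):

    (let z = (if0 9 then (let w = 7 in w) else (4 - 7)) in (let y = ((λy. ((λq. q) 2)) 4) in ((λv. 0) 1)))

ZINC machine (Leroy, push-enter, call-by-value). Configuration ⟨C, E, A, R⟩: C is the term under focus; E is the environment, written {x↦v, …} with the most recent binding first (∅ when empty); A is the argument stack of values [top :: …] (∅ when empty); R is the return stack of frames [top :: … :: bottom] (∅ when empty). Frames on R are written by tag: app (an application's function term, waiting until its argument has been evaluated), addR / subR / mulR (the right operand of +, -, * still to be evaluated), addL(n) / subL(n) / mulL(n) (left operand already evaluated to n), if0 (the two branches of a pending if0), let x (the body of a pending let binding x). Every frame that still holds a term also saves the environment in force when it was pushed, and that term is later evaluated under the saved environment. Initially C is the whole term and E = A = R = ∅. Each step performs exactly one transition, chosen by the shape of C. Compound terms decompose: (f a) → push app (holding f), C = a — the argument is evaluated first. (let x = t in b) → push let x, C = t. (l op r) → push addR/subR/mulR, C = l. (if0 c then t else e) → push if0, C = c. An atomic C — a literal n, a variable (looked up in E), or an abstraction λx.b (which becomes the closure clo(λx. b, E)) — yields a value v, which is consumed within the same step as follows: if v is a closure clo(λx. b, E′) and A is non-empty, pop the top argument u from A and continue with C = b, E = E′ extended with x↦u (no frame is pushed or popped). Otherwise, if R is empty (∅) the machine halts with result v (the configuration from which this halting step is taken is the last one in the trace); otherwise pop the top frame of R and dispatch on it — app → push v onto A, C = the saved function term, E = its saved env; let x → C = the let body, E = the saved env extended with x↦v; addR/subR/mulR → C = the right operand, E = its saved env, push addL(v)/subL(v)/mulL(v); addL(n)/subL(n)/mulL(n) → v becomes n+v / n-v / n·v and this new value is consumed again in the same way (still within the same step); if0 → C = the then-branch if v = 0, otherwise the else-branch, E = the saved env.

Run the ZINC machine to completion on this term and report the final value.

Answer: 0

Machine steps:
0. ⟨C=(let z = (if0 9 then (let w = 7 in w) else (4 - 7)) in (let y = ((λy. ((λq. q) 2)) 4) in ((λv. 0) 1))); E=∅; A=∅; R=∅⟩
1. ⟨C=(if0 9 then (let w = 7 in w) else (4 - 7)); E=∅; A=∅; R=[let z]⟩
2. ⟨C=9; E=∅; A=∅; R=[if0 :: let z]⟩
3. ⟨C=(4 - 7); E=∅; A=∅; R=[let z]⟩
4. ⟨C=4; E=∅; A=∅; R=[subR :: let z]⟩
5. ⟨C=7; E=∅; A=∅; R=[subL(4) :: let z]⟩
6. ⟨C=(let y = ((λy. ((λq. q) 2)) 4) in ((λv. 0) 1)); E={z↦-3}; A=∅; R=∅⟩
7. ⟨C=((λy. ((λq. q) 2)) 4); E={z↦-3}; A=∅; R=[let y]⟩
8. ⟨C=4; E={z↦-3}; A=∅; R=[app :: let y]⟩
9. ⟨C=(λy. ((λq. q) 2)); E={z↦-3}; A=[4]; R=[let y]⟩
10. ⟨C=((λq. q) 2); E={y↦4, z↦-3}; A=∅; R=[let y]⟩
11. ⟨C=2; E={y↦4, z↦-3}; A=∅; R=[app :: let y]⟩
12. ⟨C=(λq. q); E={y↦4, z↦-3}; A=[2]; R=[let y]⟩
13. ⟨C=q; E={q↦2, y↦4, z↦-3}; A=∅; R=[let y]⟩
14. ⟨C=((λv. 0) 1); E={y↦2, z↦-3}; A=∅; R=∅⟩
15. ⟨C=1; E={y↦2, z↦-3}; A=∅; R=[app]⟩
16. ⟨C=(λv. 0); E={y↦2, z↦-3}; A=[1]; R=∅⟩
17. ⟨C=0; E={v↦1, y↦2, z↦-3}; A=∅; R=∅⟩
→ final value 0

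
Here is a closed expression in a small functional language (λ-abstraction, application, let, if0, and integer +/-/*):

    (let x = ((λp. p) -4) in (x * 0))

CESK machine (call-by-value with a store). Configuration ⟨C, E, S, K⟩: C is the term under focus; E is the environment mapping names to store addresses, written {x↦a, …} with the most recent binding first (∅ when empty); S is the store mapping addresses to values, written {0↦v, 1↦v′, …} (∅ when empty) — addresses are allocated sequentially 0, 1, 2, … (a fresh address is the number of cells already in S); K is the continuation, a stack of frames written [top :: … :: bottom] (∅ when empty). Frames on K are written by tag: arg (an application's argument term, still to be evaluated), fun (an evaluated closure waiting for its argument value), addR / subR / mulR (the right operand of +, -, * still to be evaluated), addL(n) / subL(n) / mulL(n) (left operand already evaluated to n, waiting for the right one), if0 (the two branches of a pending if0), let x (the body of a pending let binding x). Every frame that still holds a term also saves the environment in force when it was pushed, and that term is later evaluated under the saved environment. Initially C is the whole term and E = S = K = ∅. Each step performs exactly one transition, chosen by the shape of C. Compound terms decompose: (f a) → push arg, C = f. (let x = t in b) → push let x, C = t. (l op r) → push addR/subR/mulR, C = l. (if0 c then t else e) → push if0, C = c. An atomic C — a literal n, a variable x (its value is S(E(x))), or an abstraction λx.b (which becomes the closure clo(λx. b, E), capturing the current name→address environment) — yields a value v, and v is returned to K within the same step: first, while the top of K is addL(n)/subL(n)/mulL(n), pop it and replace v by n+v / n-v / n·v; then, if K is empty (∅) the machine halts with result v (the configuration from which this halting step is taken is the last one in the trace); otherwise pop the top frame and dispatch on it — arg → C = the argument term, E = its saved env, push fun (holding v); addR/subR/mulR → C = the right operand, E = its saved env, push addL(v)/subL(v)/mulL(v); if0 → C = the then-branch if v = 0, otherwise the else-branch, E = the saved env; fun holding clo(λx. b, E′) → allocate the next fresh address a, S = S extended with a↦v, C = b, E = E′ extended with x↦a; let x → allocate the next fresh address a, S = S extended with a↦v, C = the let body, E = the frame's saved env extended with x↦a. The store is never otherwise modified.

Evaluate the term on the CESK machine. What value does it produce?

step 0: <C=(let x = ((λp. p) -4) in (x * 0)), E=∅, S=∅, K=∅>
step 1: <C=((λp. p) -4), E=∅, S=∅, K=[let x]>
step 2: <C=(λp. p), E=∅, S=∅, K=[arg :: let x]>
step 3: <C=-4, E=∅, S=∅, K=[fun :: let x]>
step 4: <C=p, E={p↦0}, S={0↦-4}, K=[let x]>
step 5: <C=(x * 0), E={x↦1}, S={0↦-4, 1↦-4}, K=∅>
step 6: <C=x, E={x↦1}, S={0↦-4, 1↦-4}, K=[mulR]>
step 7: <C=0, E={x↦1}, S={0↦-4, 1↦-4}, K=[mulL(-4)]>
→ final value 0

Answer: 0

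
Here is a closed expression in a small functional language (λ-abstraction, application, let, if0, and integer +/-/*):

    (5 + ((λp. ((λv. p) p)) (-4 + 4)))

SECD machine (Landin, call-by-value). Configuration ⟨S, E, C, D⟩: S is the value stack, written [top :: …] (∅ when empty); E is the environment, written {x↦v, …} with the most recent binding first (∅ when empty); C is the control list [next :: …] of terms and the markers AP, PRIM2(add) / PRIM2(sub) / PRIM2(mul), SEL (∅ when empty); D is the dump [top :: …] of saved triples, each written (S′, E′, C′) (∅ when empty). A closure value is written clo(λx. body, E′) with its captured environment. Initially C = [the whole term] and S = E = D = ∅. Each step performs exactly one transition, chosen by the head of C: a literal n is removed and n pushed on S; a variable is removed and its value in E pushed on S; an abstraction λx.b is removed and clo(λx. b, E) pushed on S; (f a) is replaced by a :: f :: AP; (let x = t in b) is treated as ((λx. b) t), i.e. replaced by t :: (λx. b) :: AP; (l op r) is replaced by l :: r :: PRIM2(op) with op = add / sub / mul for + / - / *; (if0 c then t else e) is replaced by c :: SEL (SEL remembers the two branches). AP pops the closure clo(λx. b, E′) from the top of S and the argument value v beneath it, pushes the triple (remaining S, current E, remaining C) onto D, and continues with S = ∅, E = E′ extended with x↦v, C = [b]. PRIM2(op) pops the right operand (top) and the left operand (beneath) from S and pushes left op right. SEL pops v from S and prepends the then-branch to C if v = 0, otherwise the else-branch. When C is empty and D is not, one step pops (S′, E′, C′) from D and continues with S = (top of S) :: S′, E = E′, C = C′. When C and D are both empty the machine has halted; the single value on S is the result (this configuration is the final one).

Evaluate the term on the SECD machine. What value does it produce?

[0] ⟨S=∅; E=∅; C=[(5 + ((λp. ((λv. p) p)) (-4 + 4)))]; D=∅⟩
[1] ⟨S=∅; E=∅; C=[5 :: ((λp. ((λv. p) p)) (-4 + 4)) :: PRIM2(add)]; D=∅⟩
[2] ⟨S=[5]; E=∅; C=[((λp. ((λv. p) p)) (-4 + 4)) :: PRIM2(add)]; D=∅⟩
[3] ⟨S=[5]; E=∅; C=[(-4 + 4) :: (λp. ((λv. p) p)) :: AP :: PRIM2(add)]; D=∅⟩
[4] ⟨S=[5]; E=∅; C=[-4 :: 4 :: PRIM2(add) :: (λp. ((λv. p) p)) :: AP :: PRIM2(add)]; D=∅⟩
[5] ⟨S=[-4 :: 5]; E=∅; C=[4 :: PRIM2(add) :: (λp. ((λv. p) p)) :: AP :: PRIM2(add)]; D=∅⟩
[6] ⟨S=[4 :: -4 :: 5]; E=∅; C=[PRIM2(add) :: (λp. ((λv. p) p)) :: AP :: PRIM2(add)]; D=∅⟩
[7] ⟨S=[0 :: 5]; E=∅; C=[(λp. ((λv. p) p)) :: AP :: PRIM2(add)]; D=∅⟩
[8] ⟨S=[clo(λp. ((λv. p) p), ∅) :: 0 :: 5]; E=∅; C=[AP :: PRIM2(add)]; D=∅⟩
[9] ⟨S=∅; E={p↦0}; C=[((λv. p) p)]; D=[([5], ∅, [PRIM2(add)])]⟩
[10] ⟨S=∅; E={p↦0}; C=[p :: (λv. p) :: AP]; D=[([5], ∅, [PRIM2(add)])]⟩
[11] ⟨S=[0]; E={p↦0}; C=[(λv. p) :: AP]; D=[([5], ∅, [PRIM2(add)])]⟩
[12] ⟨S=[clo(λv. p, {p↦0}) :: 0]; E={p↦0}; C=[AP]; D=[([5], ∅, [PRIM2(add)])]⟩
[13] ⟨S=∅; E={v↦0, p↦0}; C=[p]; D=[(∅, {p↦0}, ∅) :: ([5], ∅, [PRIM2(add)])]⟩
[14] ⟨S=[0]; E={v↦0, p↦0}; C=∅; D=[(∅, {p↦0}, ∅) :: ([5], ∅, [PRIM2(add)])]⟩
[15] ⟨S=[0]; E={p↦0}; C=∅; D=[([5], ∅, [PRIM2(add)])]⟩
[16] ⟨S=[0 :: 5]; E=∅; C=[PRIM2(add)]; D=∅⟩
[17] ⟨S=[5]; E=∅; C=∅; D=∅⟩
→ final value 5

Answer: 5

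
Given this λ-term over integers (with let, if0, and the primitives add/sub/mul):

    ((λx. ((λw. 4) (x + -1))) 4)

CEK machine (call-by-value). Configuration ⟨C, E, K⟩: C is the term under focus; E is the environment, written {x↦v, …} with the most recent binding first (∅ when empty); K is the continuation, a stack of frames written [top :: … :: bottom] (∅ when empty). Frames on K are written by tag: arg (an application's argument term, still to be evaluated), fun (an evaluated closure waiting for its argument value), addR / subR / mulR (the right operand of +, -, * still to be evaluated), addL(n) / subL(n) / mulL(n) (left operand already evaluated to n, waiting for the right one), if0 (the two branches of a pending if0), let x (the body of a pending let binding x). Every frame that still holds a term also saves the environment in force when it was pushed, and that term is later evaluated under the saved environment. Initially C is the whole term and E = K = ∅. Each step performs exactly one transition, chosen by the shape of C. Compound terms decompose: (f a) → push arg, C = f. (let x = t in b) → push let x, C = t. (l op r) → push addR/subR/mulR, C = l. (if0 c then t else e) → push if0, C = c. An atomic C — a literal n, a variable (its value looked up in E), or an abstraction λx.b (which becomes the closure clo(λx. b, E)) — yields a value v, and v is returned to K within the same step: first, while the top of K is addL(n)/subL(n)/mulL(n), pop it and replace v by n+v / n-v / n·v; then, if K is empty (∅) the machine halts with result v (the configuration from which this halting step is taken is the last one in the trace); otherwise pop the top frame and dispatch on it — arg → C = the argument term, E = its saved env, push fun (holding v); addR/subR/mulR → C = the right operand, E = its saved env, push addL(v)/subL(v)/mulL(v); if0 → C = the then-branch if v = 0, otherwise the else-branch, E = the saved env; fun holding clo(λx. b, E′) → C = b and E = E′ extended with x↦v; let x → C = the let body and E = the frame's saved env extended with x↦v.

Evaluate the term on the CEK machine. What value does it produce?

Answer: 4

Derivation:
step 0: ⟨C=((λx. ((λw. 4) (x + -1))) 4); E=∅; K=∅⟩
step 1: ⟨C=(λx. ((λw. 4) (x + -1))); E=∅; K=[arg]⟩
step 2: ⟨C=4; E=∅; K=[fun]⟩
step 3: ⟨C=((λw. 4) (x + -1)); E={x↦4}; K=∅⟩
step 4: ⟨C=(λw. 4); E={x↦4}; K=[arg]⟩
step 5: ⟨C=(x + -1); E={x↦4}; K=[fun]⟩
step 6: ⟨C=x; E={x↦4}; K=[addR :: fun]⟩
step 7: ⟨C=-1; E={x↦4}; K=[addL(4) :: fun]⟩
step 8: ⟨C=4; E={w↦3, x↦4}; K=∅⟩
→ final value 4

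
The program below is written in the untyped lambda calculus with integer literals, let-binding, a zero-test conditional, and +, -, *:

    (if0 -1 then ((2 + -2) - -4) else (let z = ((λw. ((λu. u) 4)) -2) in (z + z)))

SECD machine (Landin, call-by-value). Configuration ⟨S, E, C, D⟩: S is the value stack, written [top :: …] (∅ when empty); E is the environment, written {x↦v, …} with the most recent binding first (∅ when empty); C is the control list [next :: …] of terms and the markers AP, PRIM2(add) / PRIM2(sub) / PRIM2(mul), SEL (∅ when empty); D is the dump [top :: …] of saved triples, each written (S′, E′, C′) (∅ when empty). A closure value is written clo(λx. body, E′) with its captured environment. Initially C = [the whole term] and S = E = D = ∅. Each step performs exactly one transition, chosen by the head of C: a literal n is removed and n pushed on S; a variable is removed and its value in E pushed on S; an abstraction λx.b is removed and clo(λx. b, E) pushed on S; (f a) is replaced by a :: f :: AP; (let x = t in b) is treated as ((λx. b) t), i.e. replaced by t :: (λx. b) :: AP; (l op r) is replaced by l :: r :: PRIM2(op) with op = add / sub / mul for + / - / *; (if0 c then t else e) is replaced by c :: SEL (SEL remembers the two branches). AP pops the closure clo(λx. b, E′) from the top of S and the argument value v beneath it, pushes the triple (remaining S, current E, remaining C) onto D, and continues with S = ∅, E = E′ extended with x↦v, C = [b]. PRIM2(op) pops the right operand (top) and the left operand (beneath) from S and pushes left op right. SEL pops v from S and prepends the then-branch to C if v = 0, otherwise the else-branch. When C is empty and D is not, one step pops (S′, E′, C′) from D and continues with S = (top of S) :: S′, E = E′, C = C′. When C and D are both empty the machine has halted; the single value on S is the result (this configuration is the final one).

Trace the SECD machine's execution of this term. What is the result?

[0] ⟨S=∅; E=∅; C=[(if0 -1 then ((2 + -2) - -4) else (let z = ((λw. ((λu. u) 4)) -2) in (z + z)))]; D=∅⟩
[1] ⟨S=∅; E=∅; C=[-1 :: SEL]; D=∅⟩
[2] ⟨S=[-1]; E=∅; C=[SEL]; D=∅⟩
[3] ⟨S=∅; E=∅; C=[(let z = ((λw. ((λu. u) 4)) -2) in (z + z))]; D=∅⟩
[4] ⟨S=∅; E=∅; C=[((λw. ((λu. u) 4)) -2) :: (λz. (z + z)) :: AP]; D=∅⟩
[5] ⟨S=∅; E=∅; C=[-2 :: (λw. ((λu. u) 4)) :: AP :: (λz. (z + z)) :: AP]; D=∅⟩
[6] ⟨S=[-2]; E=∅; C=[(λw. ((λu. u) 4)) :: AP :: (λz. (z + z)) :: AP]; D=∅⟩
[7] ⟨S=[clo(λw. ((λu. u) 4), ∅) :: -2]; E=∅; C=[AP :: (λz. (z + z)) :: AP]; D=∅⟩
[8] ⟨S=∅; E={w↦-2}; C=[((λu. u) 4)]; D=[(∅, ∅, [(λz. (z + z)) :: AP])]⟩
[9] ⟨S=∅; E={w↦-2}; C=[4 :: (λu. u) :: AP]; D=[(∅, ∅, [(λz. (z + z)) :: AP])]⟩
[10] ⟨S=[4]; E={w↦-2}; C=[(λu. u) :: AP]; D=[(∅, ∅, [(λz. (z + z)) :: AP])]⟩
[11] ⟨S=[clo(λu. u, {w↦-2}) :: 4]; E={w↦-2}; C=[AP]; D=[(∅, ∅, [(λz. (z + z)) :: AP])]⟩
[12] ⟨S=∅; E={u↦4, w↦-2}; C=[u]; D=[(∅, {w↦-2}, ∅) :: (∅, ∅, [(λz. (z + z)) :: AP])]⟩
[13] ⟨S=[4]; E={u↦4, w↦-2}; C=∅; D=[(∅, {w↦-2}, ∅) :: (∅, ∅, [(λz. (z + z)) :: AP])]⟩
[14] ⟨S=[4]; E={w↦-2}; C=∅; D=[(∅, ∅, [(λz. (z + z)) :: AP])]⟩
[15] ⟨S=[4]; E=∅; C=[(λz. (z + z)) :: AP]; D=∅⟩
[16] ⟨S=[clo(λz. (z + z), ∅) :: 4]; E=∅; C=[AP]; D=∅⟩
[17] ⟨S=∅; E={z↦4}; C=[(z + z)]; D=[(∅, ∅, ∅)]⟩
[18] ⟨S=∅; E={z↦4}; C=[z :: z :: PRIM2(add)]; D=[(∅, ∅, ∅)]⟩
[19] ⟨S=[4]; E={z↦4}; C=[z :: PRIM2(add)]; D=[(∅, ∅, ∅)]⟩
[20] ⟨S=[4 :: 4]; E={z↦4}; C=[PRIM2(add)]; D=[(∅, ∅, ∅)]⟩
[21] ⟨S=[8]; E={z↦4}; C=∅; D=[(∅, ∅, ∅)]⟩
[22] ⟨S=[8]; E=∅; C=∅; D=∅⟩
→ final value 8

Answer: 8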